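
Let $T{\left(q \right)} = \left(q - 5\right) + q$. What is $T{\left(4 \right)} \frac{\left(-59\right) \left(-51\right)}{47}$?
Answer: $\frac{9027}{47} \approx 192.06$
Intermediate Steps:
$T{\left(q \right)} = -5 + 2 q$ ($T{\left(q \right)} = \left(-5 + q\right) + q = -5 + 2 q$)
$T{\left(4 \right)} \frac{\left(-59\right) \left(-51\right)}{47} = \left(-5 + 2 \cdot 4\right) \frac{\left(-59\right) \left(-51\right)}{47} = \left(-5 + 8\right) 3009 \cdot \frac{1}{47} = 3 \cdot \frac{3009}{47} = \frac{9027}{47}$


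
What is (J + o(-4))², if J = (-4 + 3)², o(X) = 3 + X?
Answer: 0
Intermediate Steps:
J = 1 (J = (-1)² = 1)
(J + o(-4))² = (1 + (3 - 4))² = (1 - 1)² = 0² = 0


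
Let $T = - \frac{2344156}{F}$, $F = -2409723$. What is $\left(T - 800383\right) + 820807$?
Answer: $\frac{49218526708}{2409723} \approx 20425.0$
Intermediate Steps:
$T = \frac{2344156}{2409723}$ ($T = - \frac{2344156}{-2409723} = \left(-2344156\right) \left(- \frac{1}{2409723}\right) = \frac{2344156}{2409723} \approx 0.97279$)
$\left(T - 800383\right) + 820807 = \left(\frac{2344156}{2409723} - 800383\right) + 820807 = - \frac{1928698979753}{2409723} + 820807 = \frac{49218526708}{2409723}$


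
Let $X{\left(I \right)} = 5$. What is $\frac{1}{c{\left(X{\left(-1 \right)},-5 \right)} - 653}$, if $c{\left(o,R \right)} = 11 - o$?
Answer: $- \frac{1}{647} \approx -0.0015456$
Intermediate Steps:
$\frac{1}{c{\left(X{\left(-1 \right)},-5 \right)} - 653} = \frac{1}{\left(11 - 5\right) - 653} = \frac{1}{6 - 653} = \frac{1}{-647} = - \frac{1}{647}$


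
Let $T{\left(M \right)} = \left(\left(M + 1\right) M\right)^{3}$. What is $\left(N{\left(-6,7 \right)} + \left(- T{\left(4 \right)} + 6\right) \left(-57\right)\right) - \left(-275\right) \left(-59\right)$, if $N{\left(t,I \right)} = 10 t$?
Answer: $439373$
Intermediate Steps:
$T{\left(M \right)} = M^{3} \left(1 + M\right)^{3}$ ($T{\left(M \right)} = \left(\left(1 + M\right) M\right)^{3} = \left(M \left(1 + M\right)\right)^{3} = M^{3} \left(1 + M\right)^{3}$)
$\left(N{\left(-6,7 \right)} + \left(- T{\left(4 \right)} + 6\right) \left(-57\right)\right) - \left(-275\right) \left(-59\right) = \left(10 \left(-6\right) + \left(- 4^{3} \left(1 + 4\right)^{3} + 6\right) \left(-57\right)\right) - \left(-275\right) \left(-59\right) = \left(-60 + \left(- 64 \cdot 5^{3} + 6\right) \left(-57\right)\right) - 16225 = \left(-60 + \left(- 64 \cdot 125 + 6\right) \left(-57\right)\right) - 16225 = \left(-60 + \left(\left(-1\right) 8000 + 6\right) \left(-57\right)\right) - 16225 = \left(-60 + \left(-8000 + 6\right) \left(-57\right)\right) - 16225 = \left(-60 - -455658\right) - 16225 = \left(-60 + 455658\right) - 16225 = 455598 - 16225 = 439373$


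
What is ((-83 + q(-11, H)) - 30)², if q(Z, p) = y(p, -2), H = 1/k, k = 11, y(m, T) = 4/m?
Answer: 4761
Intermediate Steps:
H = 1/11 ≈ 0.090909
q(Z, p) = 4/p
((-83 + q(-11, H)) - 30)² = ((-83 + 4/(1/11)) - 30)² = ((-83 + 4*11) - 30)² = ((-83 + 44) - 30)² = (-39 - 30)² = (-69)² = 4761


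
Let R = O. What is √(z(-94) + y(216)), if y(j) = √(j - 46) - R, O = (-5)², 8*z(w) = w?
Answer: √(-147 + 4*√170)/2 ≈ 4.8695*I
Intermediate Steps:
z(w) = w/8
O = 25
R = 25
y(j) = -25 + √(-46 + j) (y(j) = √(j - 46) - 1*25 = √(-46 + j) - 25 = -25 + √(-46 + j))
√(z(-94) + y(216)) = √((⅛)*(-94) + (-25 + √(-46 + 216))) = √(-47/4 + (-25 + √170)) = √(-147/4 + √170)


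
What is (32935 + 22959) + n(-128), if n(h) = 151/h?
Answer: 7154281/128 ≈ 55893.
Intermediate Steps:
(32935 + 22959) + n(-128) = (32935 + 22959) + 151/(-128) = 55894 + 151*(-1/128) = 55894 - 151/128 = 7154281/128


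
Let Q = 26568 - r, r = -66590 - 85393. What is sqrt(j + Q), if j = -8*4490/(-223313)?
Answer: sqrt(8904113555363879)/223313 ≈ 422.55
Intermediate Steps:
r = -151983
Q = 178551 (Q = 26568 - 1*(-151983) = 26568 + 151983 = 178551)
j = 35920/223313 (j = -35920*(-1/223313) = 35920/223313 ≈ 0.16085)
sqrt(j + Q) = sqrt(35920/223313 + 178551) = sqrt(39872795383/223313) = sqrt(8904113555363879)/223313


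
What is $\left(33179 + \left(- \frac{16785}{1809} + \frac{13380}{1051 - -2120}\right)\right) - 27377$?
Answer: $\frac{1231600669}{212457} \approx 5796.9$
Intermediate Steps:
$\left(33179 + \left(- \frac{16785}{1809} + \frac{13380}{1051 - -2120}\right)\right) - 27377 = \left(33179 + \left(\left(-16785\right) \frac{1}{1809} + \frac{13380}{1051 + 2120}\right)\right) - 27377 = \left(33179 - \left(\frac{1865}{201} - \frac{13380}{3171}\right)\right) - 27377 = \left(33179 + \left(- \frac{1865}{201} + 13380 \cdot \frac{1}{3171}\right)\right) - 27377 = \left(33179 + \left(- \frac{1865}{201} + \frac{4460}{1057}\right)\right) - 27377 = \left(33179 - \frac{1074845}{212457}\right) - 27377 = \frac{7048035958}{212457} - 27377 = \frac{1231600669}{212457}$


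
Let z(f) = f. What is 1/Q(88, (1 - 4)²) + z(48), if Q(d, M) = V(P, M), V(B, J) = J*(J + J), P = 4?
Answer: 7777/162 ≈ 48.006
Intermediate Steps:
V(B, J) = 2*J² (V(B, J) = J*(2*J) = 2*J²)
Q(d, M) = 2*M²
1/Q(88, (1 - 4)²) + z(48) = 1/(2*((1 - 4)²)²) + 48 = 1/(2*((-3)²)²) + 48 = 1/(2*9²) + 48 = 1/(2*81) + 48 = 1/162 + 48 = 7777/162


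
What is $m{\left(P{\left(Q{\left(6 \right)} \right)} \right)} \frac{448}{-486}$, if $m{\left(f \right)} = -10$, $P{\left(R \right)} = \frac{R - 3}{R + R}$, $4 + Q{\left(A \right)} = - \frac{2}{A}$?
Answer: $\frac{2240}{243} \approx 9.2181$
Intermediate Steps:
$Q{\left(A \right)} = -4 - \frac{2}{A}$
$P{\left(R \right)} = \frac{-3 + R}{2 R}$
$m{\left(P{\left(Q{\left(6 \right)} \right)} \right)} \frac{448}{-486} = - 10 \frac{448}{-486} = - 10 \cdot 448 \left(- \frac{1}{486}\right) = \left(-10\right) \left(- \frac{224}{243}\right) = \frac{2240}{243}$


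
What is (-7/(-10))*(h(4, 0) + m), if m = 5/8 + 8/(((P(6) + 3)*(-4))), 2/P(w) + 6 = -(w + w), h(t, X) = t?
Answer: 2863/1040 ≈ 2.7529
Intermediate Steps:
P(w) = 2/(-6 - 2*w) (P(w) = 2/(-6 - (w + w)) = 2/(-6 - 2*w))
m = -7/104 (m = 5/8 + 8/(((-1/(3 + 6) + 3)*(-4))) = 5*(⅛) + 8/(((-1/9 + 3)*(-4))) = 5/8 + 8/(((-1*⅑ + 3)*(-4))) = 5/8 + 8/(((-⅑ + 3)*(-4))) = 5/8 + 8/(((26/9)*(-4))) = 5/8 + 8/(-104/9) = 5/8 + 8*(-9/104) = 5/8 - 9/13 = -7/104 ≈ -0.067308)
(-7/(-10))*(h(4, 0) + m) = (-7/(-10))*(4 - 7/104) = -7*(-⅒)*(409/104) = (7/10)*(409/104) = 2863/1040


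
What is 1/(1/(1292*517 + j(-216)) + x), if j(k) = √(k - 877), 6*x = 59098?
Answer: 39552155579677359/389575548467175098414 + 9*I*√1093/389575548467175098414 ≈ 0.00010153 + 7.6377e-19*I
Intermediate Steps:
x = 29549/3 (x = (⅙)*59098 = 29549/3 ≈ 9849.7)
j(k) = √(-877 + k)
1/(1/(1292*517 + j(-216)) + x) = 1/(1/(1292*517 + √(-877 - 216)) + 29549/3) = 1/(1/(667964 + √(-1093)) + 29549/3) = 1/(1/(667964 + I*√1093) + 29549/3) = 1/(29549/3 + 1/(667964 + I*√1093))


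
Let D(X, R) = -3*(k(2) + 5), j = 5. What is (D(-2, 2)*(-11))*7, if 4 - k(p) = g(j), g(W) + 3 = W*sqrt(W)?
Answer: 2772 - 1155*sqrt(5) ≈ 189.34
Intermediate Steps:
g(W) = -3 + W**(3/2) (g(W) = -3 + W*sqrt(W) = -3 + W**(3/2))
k(p) = 7 - 5*sqrt(5) (k(p) = 4 - (-3 + 5**(3/2)) = 4 - (-3 + 5*sqrt(5)) = 4 + (3 - 5*sqrt(5)) = 7 - 5*sqrt(5))
D(X, R) = -36 + 15*sqrt(5) (D(X, R) = -3*((7 - 5*sqrt(5)) + 5) = -3*(12 - 5*sqrt(5)) = -36 + 15*sqrt(5))
(D(-2, 2)*(-11))*7 = ((-36 + 15*sqrt(5))*(-11))*7 = (396 - 165*sqrt(5))*7 = 2772 - 1155*sqrt(5)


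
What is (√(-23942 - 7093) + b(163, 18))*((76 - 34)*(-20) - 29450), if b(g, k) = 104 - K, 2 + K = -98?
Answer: -6179160 - 30290*I*√31035 ≈ -6.1792e+6 - 5.3361e+6*I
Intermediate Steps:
K = -100 (K = -2 - 98 = -100)
b(g, k) = 204 (b(g, k) = 104 - 1*(-100) = 104 + 100 = 204)
(√(-23942 - 7093) + b(163, 18))*((76 - 34)*(-20) - 29450) = (√(-23942 - 7093) + 204)*((76 - 34)*(-20) - 29450) = (√(-31035) + 204)*(42*(-20) - 29450) = (I*√31035 + 204)*(-840 - 29450) = (204 + I*√31035)*(-30290) = -6179160 - 30290*I*√31035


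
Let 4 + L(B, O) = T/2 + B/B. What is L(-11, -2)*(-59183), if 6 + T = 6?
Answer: 177549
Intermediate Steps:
T = 0 (T = -6 + 6 = 0)
L(B, O) = -3 (L(B, O) = -4 + (0/2 + B/B) = -4 + (0*(1/2) + 1) = -4 + (0 + 1) = -4 + 1 = -3)
L(-11, -2)*(-59183) = -3*(-59183) = 177549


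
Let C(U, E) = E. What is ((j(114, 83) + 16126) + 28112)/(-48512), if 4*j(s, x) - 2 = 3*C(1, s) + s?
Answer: -88705/97024 ≈ -0.91426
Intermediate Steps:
j(s, x) = ½ + s (j(s, x) = ½ + (3*s + s)/4 = ½ + (4*s)/4 = ½ + s)
((j(114, 83) + 16126) + 28112)/(-48512) = (((½ + 114) + 16126) + 28112)/(-48512) = ((229/2 + 16126) + 28112)*(-1/48512) = (32481/2 + 28112)*(-1/48512) = (88705/2)*(-1/48512) = -88705/97024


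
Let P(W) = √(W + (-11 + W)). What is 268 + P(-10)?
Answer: 268 + I*√31 ≈ 268.0 + 5.5678*I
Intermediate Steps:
P(W) = √(-11 + 2*W)
268 + P(-10) = 268 + √(-11 + 2*(-10)) = 268 + √(-11 - 20) = 268 + √(-31) = 268 + I*√31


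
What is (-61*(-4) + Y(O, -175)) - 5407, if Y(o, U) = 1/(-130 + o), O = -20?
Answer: -774451/150 ≈ -5163.0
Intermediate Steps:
(-61*(-4) + Y(O, -175)) - 5407 = (-61*(-4) + 1/(-130 - 20)) - 5407 = (244 + 1/(-150)) - 5407 = (244 - 1/150) - 5407 = 36599/150 - 5407 = -774451/150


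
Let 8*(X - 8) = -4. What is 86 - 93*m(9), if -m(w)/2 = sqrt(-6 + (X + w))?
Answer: 86 + 93*sqrt(42) ≈ 688.71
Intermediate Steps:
X = 15/2 (X = 8 + (1/8)*(-4) = 8 - 1/2 = 15/2 ≈ 7.5000)
m(w) = -2*sqrt(3/2 + w) (m(w) = -2*sqrt(-6 + (15/2 + w)) = -2*sqrt(3/2 + w))
86 - 93*m(9) = 86 - (-93)*sqrt(6 + 4*9) = 86 - (-93)*sqrt(6 + 36) = 86 - (-93)*sqrt(42) = 86 + 93*sqrt(42)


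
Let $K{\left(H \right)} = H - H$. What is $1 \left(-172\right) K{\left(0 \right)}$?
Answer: $0$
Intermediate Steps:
$K{\left(H \right)} = 0$
$1 \left(-172\right) K{\left(0 \right)} = 1 \left(-172\right) 0 = \left(-172\right) 0 = 0$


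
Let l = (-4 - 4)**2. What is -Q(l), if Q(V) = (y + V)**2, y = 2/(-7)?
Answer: -198916/49 ≈ -4059.5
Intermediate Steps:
y = -2/7 (y = 2*(-1/7) = -2/7 ≈ -0.28571)
l = 64 (l = (-8)**2 = 64)
Q(V) = (-2/7 + V)**2
-Q(l) = -(-2 + 7*64)**2/49 = -(-2 + 448)**2/49 = -446**2/49 = -198916/49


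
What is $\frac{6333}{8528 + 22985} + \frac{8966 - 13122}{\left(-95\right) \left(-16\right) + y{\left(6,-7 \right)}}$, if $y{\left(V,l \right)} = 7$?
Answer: $- \frac{121297537}{48120351} \approx -2.5207$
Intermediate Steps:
$\frac{6333}{8528 + 22985} + \frac{8966 - 13122}{\left(-95\right) \left(-16\right) + y{\left(6,-7 \right)}} = \frac{6333}{8528 + 22985} + \frac{8966 - 13122}{\left(-95\right) \left(-16\right) + 7} = \frac{6333}{31513} + \frac{8966 - 13122}{1520 + 7} = 6333 \cdot \frac{1}{31513} - \frac{4156}{1527} = \frac{6333}{31513} - \frac{4156}{1527} = - \frac{121297537}{48120351}$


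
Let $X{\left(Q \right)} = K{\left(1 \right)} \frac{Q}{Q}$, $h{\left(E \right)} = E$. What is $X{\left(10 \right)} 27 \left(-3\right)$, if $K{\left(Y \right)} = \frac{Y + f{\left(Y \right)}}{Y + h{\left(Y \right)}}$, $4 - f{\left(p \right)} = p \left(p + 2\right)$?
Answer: $-81$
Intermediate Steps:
$f{\left(p \right)} = 4 - p \left(2 + p\right)$ ($f{\left(p \right)} = 4 - p \left(p + 2\right) = 4 - p \left(2 + p\right)$)
$K{\left(Y \right)} = \frac{4 - Y - Y^{2}}{2 Y}$ ($K{\left(Y \right)} = \frac{Y - \left(-4 + Y^{2} + 2 Y\right)}{Y + Y} = \frac{4 - Y - Y^{2}}{2 Y}$)
$X{\left(Q \right)} = 1$ ($X{\left(Q \right)} = \frac{4 - 1 - 1^{2}}{2 \cdot 1} \frac{Q}{Q} = \frac{1}{2} \cdot 1 \left(4 - 1 - 1\right) 1 = \frac{1}{2} \cdot 1 \cdot 2 \cdot 1 = 1 \cdot 1 = 1$)
$X{\left(10 \right)} 27 \left(-3\right) = 1 \cdot 27 \left(-3\right) = 1 \left(-81\right) = -81$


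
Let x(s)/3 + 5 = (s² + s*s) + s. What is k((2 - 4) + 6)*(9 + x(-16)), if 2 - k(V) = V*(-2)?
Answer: 14820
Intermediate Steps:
k(V) = 2 + 2*V (k(V) = 2 - V*(-2) = 2 - (-2)*V = 2 + 2*V)
x(s) = -15 + 3*s + 6*s² (x(s) = -15 + 3*((s² + s*s) + s) = -15 + 3*((s² + s²) + s) = -15 + 3*(2*s² + s) = -15 + 3*(s + 2*s²) = -15 + (3*s + 6*s²) = -15 + 3*s + 6*s²)
k((2 - 4) + 6)*(9 + x(-16)) = (2 + 2*((2 - 4) + 6))*(9 + (-15 + 3*(-16) + 6*(-16)²)) = (2 + 2*(-2 + 6))*(9 + (-15 - 48 + 6*256)) = (2 + 2*4)*(9 + (-15 - 48 + 1536)) = (2 + 8)*(9 + 1473) = 10*1482 = 14820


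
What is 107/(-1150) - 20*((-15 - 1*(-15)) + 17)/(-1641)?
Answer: 215413/1887150 ≈ 0.11415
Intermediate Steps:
107/(-1150) - 20*((-15 - 1*(-15)) + 17)/(-1641) = 107*(-1/1150) - 20*((-15 + 15) + 17)*(-1/1641) = -107/1150 - 20*(0 + 17)*(-1/1641) = -107/1150 - 20*17*(-1/1641) = -107/1150 - 340*(-1/1641) = -107/1150 + 340/1641 = 215413/1887150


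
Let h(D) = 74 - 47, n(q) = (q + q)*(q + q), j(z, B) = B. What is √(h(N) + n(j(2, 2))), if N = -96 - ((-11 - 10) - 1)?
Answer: √43 ≈ 6.5574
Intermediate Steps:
N = -74 (N = -96 - (-21 - 1) = -96 - 1*(-22) = -96 + 22 = -74)
n(q) = 4*q² (n(q) = (2*q)*(2*q) = 4*q²)
h(D) = 27
√(h(N) + n(j(2, 2))) = √(27 + 4*2²) = √(27 + 4*4) = √(27 + 16) = √43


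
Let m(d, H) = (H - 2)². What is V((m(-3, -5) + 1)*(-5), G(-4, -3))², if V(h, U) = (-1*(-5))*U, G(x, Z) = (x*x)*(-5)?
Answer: 160000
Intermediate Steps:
m(d, H) = (-2 + H)²
G(x, Z) = -5*x² (G(x, Z) = x²*(-5) = -5*x²)
V(h, U) = 5*U
V((m(-3, -5) + 1)*(-5), G(-4, -3))² = (5*(-5*(-4)²))² = (5*(-5*16))² = (5*(-80))² = (-400)² = 160000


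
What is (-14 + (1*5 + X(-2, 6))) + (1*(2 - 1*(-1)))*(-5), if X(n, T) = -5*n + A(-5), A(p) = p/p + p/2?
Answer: -31/2 ≈ -15.500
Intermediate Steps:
A(p) = 1 + p/2 (A(p) = 1 + p*(½) = 1 + p/2)
X(n, T) = -3/2 - 5*n (X(n, T) = -5*n + (1 + (½)*(-5)) = -5*n + (1 - 5/2) = -5*n - 3/2 = -3/2 - 5*n)
(-14 + (1*5 + X(-2, 6))) + (1*(2 - 1*(-1)))*(-5) = (-14 + (1*5 + (-3/2 - 5*(-2)))) + (1*(2 - 1*(-1)))*(-5) = (-14 + (5 + (-3/2 + 10))) + (1*(2 + 1))*(-5) = (-14 + (5 + 17/2)) + (1*3)*(-5) = (-14 + 27/2) + 3*(-5) = -½ - 15 = -31/2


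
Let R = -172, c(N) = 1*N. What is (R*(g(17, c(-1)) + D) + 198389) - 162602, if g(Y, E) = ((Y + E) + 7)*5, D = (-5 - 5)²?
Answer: -1193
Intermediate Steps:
c(N) = N
D = 100 (D = (-10)² = 100)
g(Y, E) = 35 + 5*E + 5*Y (g(Y, E) = ((E + Y) + 7)*5 = (7 + E + Y)*5 = 35 + 5*E + 5*Y)
(R*(g(17, c(-1)) + D) + 198389) - 162602 = (-172*((35 + 5*(-1) + 5*17) + 100) + 198389) - 162602 = (-172*((35 - 5 + 85) + 100) + 198389) - 162602 = (-172*(115 + 100) + 198389) - 162602 = (-172*215 + 198389) - 162602 = (-36980 + 198389) - 162602 = 161409 - 162602 = -1193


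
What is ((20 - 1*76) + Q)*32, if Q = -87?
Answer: -4576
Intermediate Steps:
((20 - 1*76) + Q)*32 = ((20 - 1*76) - 87)*32 = ((20 - 76) - 87)*32 = (-56 - 87)*32 = -143*32 = -4576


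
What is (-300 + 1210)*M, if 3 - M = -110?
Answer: 102830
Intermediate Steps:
M = 113 (M = 3 - 1*(-110) = 3 + 110 = 113)
(-300 + 1210)*M = (-300 + 1210)*113 = 910*113 = 102830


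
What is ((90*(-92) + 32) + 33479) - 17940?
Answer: 7291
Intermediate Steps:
((90*(-92) + 32) + 33479) - 17940 = ((-8280 + 32) + 33479) - 17940 = (-8248 + 33479) - 17940 = 25231 - 17940 = 7291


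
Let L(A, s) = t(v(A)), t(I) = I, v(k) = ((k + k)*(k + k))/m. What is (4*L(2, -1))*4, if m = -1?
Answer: -256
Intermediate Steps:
v(k) = -4*k² (v(k) = ((k + k)*(k + k))/(-1) = ((2*k)*(2*k))*(-1) = (4*k²)*(-1) = -4*k²)
L(A, s) = -4*A²
(4*L(2, -1))*4 = (4*(-4*2²))*4 = (4*(-4*4))*4 = (4*(-16))*4 = -64*4 = -256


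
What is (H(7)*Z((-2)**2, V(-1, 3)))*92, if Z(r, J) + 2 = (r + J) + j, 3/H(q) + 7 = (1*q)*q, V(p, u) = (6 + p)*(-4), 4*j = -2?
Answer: -851/7 ≈ -121.57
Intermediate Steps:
j = -1/2 (j = (1/4)*(-2) = -1/2 ≈ -0.50000)
V(p, u) = -24 - 4*p
H(q) = 3/(-7 + q**2) (H(q) = 3/(-7 + (1*q)*q) = 3/(-7 + q*q) = 3/(-7 + q**2))
Z(r, J) = -5/2 + J + r (Z(r, J) = -2 + ((r + J) - 1/2) = -2 + ((J + r) - 1/2) = -2 + (-1/2 + J + r) = -5/2 + J + r)
(H(7)*Z((-2)**2, V(-1, 3)))*92 = ((3/(-7 + 7**2))*(-5/2 + (-24 - 4*(-1)) + (-2)**2))*92 = ((3/(-7 + 49))*(-5/2 + (-24 + 4) + 4))*92 = ((3/42)*(-5/2 - 20 + 4))*92 = ((3*(1/42))*(-37/2))*92 = ((1/14)*(-37/2))*92 = -37/28*92 = -851/7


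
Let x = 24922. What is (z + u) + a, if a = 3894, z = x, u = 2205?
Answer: 31021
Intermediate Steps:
z = 24922
(z + u) + a = (24922 + 2205) + 3894 = 27127 + 3894 = 31021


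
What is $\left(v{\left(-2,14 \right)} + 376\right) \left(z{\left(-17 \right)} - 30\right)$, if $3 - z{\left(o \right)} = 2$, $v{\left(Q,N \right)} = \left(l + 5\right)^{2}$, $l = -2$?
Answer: $-11165$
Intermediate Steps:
$v{\left(Q,N \right)} = 9$ ($v{\left(Q,N \right)} = \left(-2 + 5\right)^{2} = 3^{2} = 9$)
$z{\left(o \right)} = 1$ ($z{\left(o \right)} = 3 - 2 = 1$)
$\left(v{\left(-2,14 \right)} + 376\right) \left(z{\left(-17 \right)} - 30\right) = \left(9 + 376\right) \left(1 - 30\right) = 385 \left(-29\right) = -11165$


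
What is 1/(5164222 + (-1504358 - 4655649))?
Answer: -1/995785 ≈ -1.0042e-6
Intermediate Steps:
1/(5164222 + (-1504358 - 4655649)) = 1/(5164222 - 6160007) = 1/(-995785) = -1/995785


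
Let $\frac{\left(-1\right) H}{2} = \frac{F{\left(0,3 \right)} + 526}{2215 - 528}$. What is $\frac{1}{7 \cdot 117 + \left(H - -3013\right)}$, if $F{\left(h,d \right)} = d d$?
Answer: $\frac{1687}{6463514} \approx 0.000261$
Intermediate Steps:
$F{\left(h,d \right)} = d^{2}$
$H = - \frac{1070}{1687}$ ($H = - 2 \frac{3^{2} + 526}{2215 - 528} = - 2 \frac{9 + 526}{1687} = - 2 \cdot 535 \cdot \frac{1}{1687} = \left(-2\right) \frac{535}{1687} = - \frac{1070}{1687} \approx -0.63426$)
$\frac{1}{7 \cdot 117 + \left(H - -3013\right)} = \frac{1}{7 \cdot 117 - - \frac{5081861}{1687}} = \frac{1}{819 + \left(- \frac{1070}{1687} + 3013\right)} = \frac{1}{819 + \frac{5081861}{1687}} = \frac{1}{\frac{6463514}{1687}} = \frac{1687}{6463514}$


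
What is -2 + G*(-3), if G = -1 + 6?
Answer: -17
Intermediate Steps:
G = 5
-2 + G*(-3) = -2 + 5*(-3) = -2 - 15 = -17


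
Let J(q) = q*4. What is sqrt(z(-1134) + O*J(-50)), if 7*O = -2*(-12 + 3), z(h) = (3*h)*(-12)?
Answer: 6*sqrt(54866)/7 ≈ 200.77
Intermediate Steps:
z(h) = -36*h
O = 18/7 (O = (-2*(-12 + 3))/7 = (-2*(-9))/7 = (1/7)*18 = 18/7 ≈ 2.5714)
J(q) = 4*q
sqrt(z(-1134) + O*J(-50)) = sqrt(-36*(-1134) + 18*(4*(-50))/7) = sqrt(40824 + (18/7)*(-200)) = sqrt(40824 - 3600/7) = sqrt(282168/7) = 6*sqrt(54866)/7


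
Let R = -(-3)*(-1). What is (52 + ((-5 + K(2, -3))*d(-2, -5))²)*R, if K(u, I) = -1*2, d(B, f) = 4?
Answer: -2508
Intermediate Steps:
K(u, I) = -2
R = -3 (R = -3*1 = -3)
(52 + ((-5 + K(2, -3))*d(-2, -5))²)*R = (52 + ((-5 - 2)*4)²)*(-3) = (52 + (-7*4)²)*(-3) = (52 + (-28)²)*(-3) = (52 + 784)*(-3) = 836*(-3) = -2508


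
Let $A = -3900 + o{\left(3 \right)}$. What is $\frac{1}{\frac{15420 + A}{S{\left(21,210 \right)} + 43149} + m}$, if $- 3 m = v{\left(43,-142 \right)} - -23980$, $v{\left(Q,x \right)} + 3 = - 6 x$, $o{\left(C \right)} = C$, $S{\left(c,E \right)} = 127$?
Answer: $- \frac{129828}{1074465235} \approx -0.00012083$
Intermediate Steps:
$A = -3897$ ($A = -3900 + 3 = -3897$)
$v{\left(Q,x \right)} = -3 - 6 x$
$m = - \frac{24829}{3}$ ($m = - \frac{\left(-3 - -852\right) - -23980}{3} = - \frac{\left(-3 + 852\right) + 23980}{3} = - \frac{849 + 23980}{3} = \left(- \frac{1}{3}\right) 24829 = - \frac{24829}{3} \approx -8276.3$)
$\frac{1}{\frac{15420 + A}{S{\left(21,210 \right)} + 43149} + m} = \frac{1}{\frac{15420 - 3897}{127 + 43149} - \frac{24829}{3}} = \frac{1}{\frac{11523}{43276} - \frac{24829}{3}} = \frac{1}{- \frac{1074465235}{129828}} = - \frac{129828}{1074465235}$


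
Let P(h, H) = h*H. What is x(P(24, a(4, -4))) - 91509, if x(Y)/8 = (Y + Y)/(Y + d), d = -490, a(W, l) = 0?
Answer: -91509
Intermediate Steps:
P(h, H) = H*h
x(Y) = 16*Y/(-490 + Y) (x(Y) = 8*((Y + Y)/(Y - 490)) = 8*((2*Y)/(-490 + Y)) = 8*(2*Y/(-490 + Y)) = 16*Y/(-490 + Y))
x(P(24, a(4, -4))) - 91509 = 16*(0*24)/(-490 + 0*24) - 91509 = 16*0/(-490 + 0) - 91509 = 16*0/(-490) - 91509 = 16*0*(-1/490) - 91509 = 0 - 91509 = -91509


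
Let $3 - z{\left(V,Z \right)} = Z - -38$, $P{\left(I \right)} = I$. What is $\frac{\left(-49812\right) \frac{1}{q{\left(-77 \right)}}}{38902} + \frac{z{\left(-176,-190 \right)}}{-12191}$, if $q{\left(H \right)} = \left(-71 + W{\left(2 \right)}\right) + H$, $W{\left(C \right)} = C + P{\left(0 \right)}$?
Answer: $- \frac{935254}{237127141} \approx -0.0039441$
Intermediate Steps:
$W{\left(C \right)} = C$ ($W{\left(C \right)} = C + 0 = C$)
$z{\left(V,Z \right)} = -35 - Z$ ($z{\left(V,Z \right)} = 3 - \left(Z - -38\right) = 3 - \left(Z + 38\right) = 3 - \left(38 + Z\right) = -35 - Z$)
$q{\left(H \right)} = -69 + H$ ($q{\left(H \right)} = \left(-71 + 2\right) + H = -69 + H$)
$\frac{\left(-49812\right) \frac{1}{q{\left(-77 \right)}}}{38902} + \frac{z{\left(-176,-190 \right)}}{-12191} = \frac{\left(-49812\right) \frac{1}{-69 - 77}}{38902} + \frac{-35 - -190}{-12191} = - \frac{49812}{-146} \cdot \frac{1}{38902} + \left(-35 + 190\right) \left(- \frac{1}{12191}\right) = \left(-49812\right) \left(- \frac{1}{146}\right) \frac{1}{38902} + 155 \left(- \frac{1}{12191}\right) = \frac{24906}{73} \cdot \frac{1}{38902} - \frac{155}{12191} = \frac{12453}{1419923} - \frac{155}{12191} = - \frac{935254}{237127141}$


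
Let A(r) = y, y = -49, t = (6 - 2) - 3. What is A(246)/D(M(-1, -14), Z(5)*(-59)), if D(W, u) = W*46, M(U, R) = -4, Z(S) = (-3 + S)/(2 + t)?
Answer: 49/184 ≈ 0.26630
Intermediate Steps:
t = 1 (t = 4 - 3 = 1)
Z(S) = -1 + S/3 (Z(S) = (-3 + S)/(2 + 1) = (-3 + S)/3 = (-3 + S)*(⅓) = -1 + S/3)
D(W, u) = 46*W
A(r) = -49
A(246)/D(M(-1, -14), Z(5)*(-59)) = -49/(46*(-4)) = -49/(-184) = -49*(-1/184) = 49/184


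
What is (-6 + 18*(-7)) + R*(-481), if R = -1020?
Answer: 490488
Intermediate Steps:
(-6 + 18*(-7)) + R*(-481) = (-6 + 18*(-7)) - 1020*(-481) = (-6 - 126) + 490620 = -132 + 490620 = 490488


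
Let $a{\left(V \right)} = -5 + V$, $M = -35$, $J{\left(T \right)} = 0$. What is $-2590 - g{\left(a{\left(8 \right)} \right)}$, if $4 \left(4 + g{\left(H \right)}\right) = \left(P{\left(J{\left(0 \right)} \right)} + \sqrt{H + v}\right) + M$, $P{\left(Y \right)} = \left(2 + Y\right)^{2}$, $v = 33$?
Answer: $- \frac{10319}{4} \approx -2579.8$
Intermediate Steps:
$g{\left(H \right)} = - \frac{47}{4} + \frac{\sqrt{33 + H}}{4}$ ($g{\left(H \right)} = -4 + \frac{\left(\left(2 + 0\right)^{2} + \sqrt{H + 33}\right) - 35}{4} = -4 + \frac{\left(2^{2} + \sqrt{33 + H}\right) - 35}{4} = -4 + \frac{\left(4 + \sqrt{33 + H}\right) - 35}{4} = -4 + \frac{-31 + \sqrt{33 + H}}{4} = -4 + \left(- \frac{31}{4} + \frac{\sqrt{33 + H}}{4}\right) = - \frac{47}{4} + \frac{\sqrt{33 + H}}{4}$)
$-2590 - g{\left(a{\left(8 \right)} \right)} = -2590 - \left(- \frac{47}{4} + \frac{\sqrt{33 + \left(-5 + 8\right)}}{4}\right) = -2590 - \left(- \frac{47}{4} + \frac{\sqrt{33 + 3}}{4}\right) = -2590 - \left(- \frac{47}{4} + \frac{\sqrt{36}}{4}\right) = -2590 - \left(- \frac{47}{4} + \frac{1}{4} \cdot 6\right) = -2590 - \left(- \frac{47}{4} + \frac{3}{2}\right) = -2590 - - \frac{41}{4} = -2590 + \frac{41}{4} = - \frac{10319}{4}$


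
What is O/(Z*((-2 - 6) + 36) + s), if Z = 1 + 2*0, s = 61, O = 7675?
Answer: 7675/89 ≈ 86.236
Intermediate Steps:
Z = 1 (Z = 1 + 0 = 1)
O/(Z*((-2 - 6) + 36) + s) = 7675/(1*((-2 - 6) + 36) + 61) = 7675/(1*(-8 + 36) + 61) = 7675/(1*28 + 61) = 7675/(28 + 61) = 7675/89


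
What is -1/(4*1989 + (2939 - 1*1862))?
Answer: -1/9033 ≈ -0.00011071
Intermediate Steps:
-1/(4*1989 + (2939 - 1*1862)) = -1/(7956 + (2939 - 1862)) = -1/(7956 + 1077) = -1/9033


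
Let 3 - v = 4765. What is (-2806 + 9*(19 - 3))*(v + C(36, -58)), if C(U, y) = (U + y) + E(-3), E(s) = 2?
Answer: 12729684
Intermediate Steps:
v = -4762 (v = 3 - 1*4765 = 3 - 4765 = -4762)
C(U, y) = 2 + U + y (C(U, y) = (U + y) + 2 = 2 + U + y)
(-2806 + 9*(19 - 3))*(v + C(36, -58)) = (-2806 + 9*(19 - 3))*(-4762 + (2 + 36 - 58)) = (-2806 + 9*16)*(-4762 - 20) = (-2806 + 144)*(-4782) = -2662*(-4782) = 12729684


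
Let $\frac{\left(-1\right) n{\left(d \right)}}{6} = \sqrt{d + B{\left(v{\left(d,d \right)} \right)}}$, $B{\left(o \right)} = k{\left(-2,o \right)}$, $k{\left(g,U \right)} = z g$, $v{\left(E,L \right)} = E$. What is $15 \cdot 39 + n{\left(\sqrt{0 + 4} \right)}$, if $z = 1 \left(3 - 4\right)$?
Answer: $573$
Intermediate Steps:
$z = -1$ ($z = 1 \left(-1\right) = -1$)
$k{\left(g,U \right)} = - g$
$B{\left(o \right)} = 2$ ($B{\left(o \right)} = \left(-1\right) \left(-2\right) = 2$)
$n{\left(d \right)} = - 6 \sqrt{2 + d}$ ($n{\left(d \right)} = - 6 \sqrt{d + 2} = - 6 \sqrt{2 + d}$)
$15 \cdot 39 + n{\left(\sqrt{0 + 4} \right)} = 15 \cdot 39 - 6 \sqrt{2 + \sqrt{0 + 4}} = 585 - 6 \sqrt{2 + \sqrt{4}} = 585 - 6 \sqrt{2 + 2} = 585 - 6 \sqrt{4} = 585 - 12 = 573$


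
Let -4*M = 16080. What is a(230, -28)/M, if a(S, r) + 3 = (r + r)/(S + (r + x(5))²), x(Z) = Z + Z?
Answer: 859/1113540 ≈ 0.00077141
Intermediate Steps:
M = -4020 (M = -¼*16080 = -4020)
x(Z) = 2*Z
a(S, r) = -3 + 2*r/(S + (10 + r)²) (a(S, r) = -3 + (r + r)/(S + (r + 2*5)²) = -3 + (2*r)/(S + (r + 10)²) = -3 + (2*r)/(S + (10 + r)²) = -3 + 2*r/(S + (10 + r)²))
a(230, -28)/M = ((-3*230 - 3*(10 - 28)² + 2*(-28))/(230 + (10 - 28)²))/(-4020) = ((-690 - 3*(-18)² - 56)/(230 + (-18)²))*(-1/4020) = ((-690 - 3*324 - 56)/(230 + 324))*(-1/4020) = ((-690 - 972 - 56)/554)*(-1/4020) = ((1/554)*(-1718))*(-1/4020) = -859/277*(-1/4020) = 859/1113540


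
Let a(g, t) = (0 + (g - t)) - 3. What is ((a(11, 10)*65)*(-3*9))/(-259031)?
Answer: -3510/259031 ≈ -0.013551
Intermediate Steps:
a(g, t) = -3 + g - t (a(g, t) = (g - t) - 3 = -3 + g - t)
((a(11, 10)*65)*(-3*9))/(-259031) = (((-3 + 11 - 1*10)*65)*(-3*9))/(-259031) = (((-3 + 11 - 10)*65)*(-27))*(-1/259031) = (-2*65*(-27))*(-1/259031) = -130*(-27)*(-1/259031) = 3510*(-1/259031) = -3510/259031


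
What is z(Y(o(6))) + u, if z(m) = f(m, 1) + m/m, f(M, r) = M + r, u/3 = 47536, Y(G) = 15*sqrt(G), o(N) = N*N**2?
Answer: 142610 + 90*sqrt(6) ≈ 1.4283e+5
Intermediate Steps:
o(N) = N**3
u = 142608 (u = 3*47536 = 142608)
z(m) = 2 + m (z(m) = (m + 1) + m/m = (1 + m) + 1 = 2 + m)
z(Y(o(6))) + u = (2 + 15*sqrt(6**3)) + 142608 = (2 + 15*sqrt(216)) + 142608 = (2 + 15*(6*sqrt(6))) + 142608 = (2 + 90*sqrt(6)) + 142608 = 142610 + 90*sqrt(6)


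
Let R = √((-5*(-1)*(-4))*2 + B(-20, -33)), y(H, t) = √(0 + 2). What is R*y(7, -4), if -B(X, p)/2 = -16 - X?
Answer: 4*I*√6 ≈ 9.798*I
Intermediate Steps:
B(X, p) = 32 + 2*X (B(X, p) = -2*(-16 - X) = 32 + 2*X)
y(H, t) = √2
R = 4*I*√3 (R = √((-5*(-1)*(-4))*2 + (32 + 2*(-20))) = √((5*(-4))*2 + (32 - 40)) = √(-20*2 - 8) = √(-40 - 8) = √(-48) = 4*I*√3 ≈ 6.9282*I)
R*y(7, -4) = (4*I*√3)*√2 = 4*I*√6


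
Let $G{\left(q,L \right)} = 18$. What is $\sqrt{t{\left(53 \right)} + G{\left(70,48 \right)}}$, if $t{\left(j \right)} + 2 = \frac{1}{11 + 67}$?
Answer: $\frac{\sqrt{97422}}{78} \approx 4.0016$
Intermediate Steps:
$t{\left(j \right)} = - \frac{155}{78}$ ($t{\left(j \right)} = -2 + \frac{1}{11 + 67} = -2 + \frac{1}{78} = - \frac{155}{78}$)
$\sqrt{t{\left(53 \right)} + G{\left(70,48 \right)}} = \sqrt{- \frac{155}{78} + 18} = \sqrt{\frac{1249}{78}} = \frac{\sqrt{97422}}{78}$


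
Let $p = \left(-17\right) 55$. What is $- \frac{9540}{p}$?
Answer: $\frac{1908}{187} \approx 10.203$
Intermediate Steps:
$p = -935$
$- \frac{9540}{p} = - \frac{9540}{-935} = \left(-9540\right) \left(- \frac{1}{935}\right) = \frac{1908}{187}$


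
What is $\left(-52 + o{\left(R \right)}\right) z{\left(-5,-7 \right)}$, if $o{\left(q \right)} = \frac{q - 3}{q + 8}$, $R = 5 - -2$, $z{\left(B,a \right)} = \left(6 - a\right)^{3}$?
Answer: $- \frac{1704872}{15} \approx -1.1366 \cdot 10^{5}$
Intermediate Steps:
$R = 7$ ($R = 5 + 2 = 7$)
$o{\left(q \right)} = \frac{-3 + q}{8 + q}$
$\left(-52 + o{\left(R \right)}\right) z{\left(-5,-7 \right)} = \left(-52 + \frac{-3 + 7}{8 + 7}\right) \left(- \left(-6 - 7\right)^{3}\right) = \left(-52 + \frac{1}{15} \cdot 4\right) \left(- \left(-13\right)^{3}\right) = \left(-52 + \frac{1}{15} \cdot 4\right) \left(\left(-1\right) \left(-2197\right)\right) = \left(-52 + \frac{4}{15}\right) 2197 = \left(- \frac{776}{15}\right) 2197 = - \frac{1704872}{15}$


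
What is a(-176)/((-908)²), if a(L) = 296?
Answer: 37/103058 ≈ 0.00035902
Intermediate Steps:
a(-176)/((-908)²) = 296/((-908)²) = 296/824464 = 296*(1/824464) = 37/103058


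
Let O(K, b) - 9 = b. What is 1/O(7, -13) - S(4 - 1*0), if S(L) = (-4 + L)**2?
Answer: -1/4 ≈ -0.25000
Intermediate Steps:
O(K, b) = 9 + b
1/O(7, -13) - S(4 - 1*0) = 1/(9 - 13) - (-4 + (4 - 1*0))**2 = 1/(-4) - (-4 + (4 + 0))**2 = -1/4 - (-4 + 4)**2 = -1/4 - 1*0**2 = -1/4 - 1*0 = -1/4 + 0 = -1/4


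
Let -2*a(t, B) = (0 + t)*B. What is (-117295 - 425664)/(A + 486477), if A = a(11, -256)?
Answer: -542959/487885 ≈ -1.1129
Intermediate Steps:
a(t, B) = -B*t/2 (a(t, B) = -(0 + t)*B/2 = -t*B/2 = -B*t/2)
A = 1408 (A = -1/2*(-256)*11 = 1408)
(-117295 - 425664)/(A + 486477) = (-117295 - 425664)/(1408 + 486477) = -542959/487885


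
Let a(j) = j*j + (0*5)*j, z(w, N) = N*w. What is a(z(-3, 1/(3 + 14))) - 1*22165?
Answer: -6405676/289 ≈ -22165.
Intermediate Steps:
a(j) = j**2 (a(j) = j**2 + 0*j = j**2 + 0 = j**2)
a(z(-3, 1/(3 + 14))) - 1*22165 = (-3/(3 + 14))**2 - 1*22165 = (-3/17)**2 - 22165 = 9/289 - 22165 = -6405676/289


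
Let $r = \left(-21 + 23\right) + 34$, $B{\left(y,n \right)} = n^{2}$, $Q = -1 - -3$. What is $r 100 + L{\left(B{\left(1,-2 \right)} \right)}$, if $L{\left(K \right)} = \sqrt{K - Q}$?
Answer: $3600 + \sqrt{2} \approx 3601.4$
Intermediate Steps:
$Q = 2$ ($Q = -1 + 3 = 2$)
$L{\left(K \right)} = \sqrt{-2 + K}$ ($L{\left(K \right)} = \sqrt{K - 2} = \sqrt{-2 + K}$)
$r = 36$ ($r = 2 + 34 = 36$)
$r 100 + L{\left(B{\left(1,-2 \right)} \right)} = 36 \cdot 100 + \sqrt{-2 + \left(-2\right)^{2}} = 3600 + \sqrt{-2 + 4} = 3600 + \sqrt{2}$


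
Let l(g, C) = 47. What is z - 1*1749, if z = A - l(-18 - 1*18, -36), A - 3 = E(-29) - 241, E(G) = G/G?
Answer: -2033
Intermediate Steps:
E(G) = 1
A = -237 (A = 3 + (1 - 241) = 3 - 240 = -237)
z = -284 (z = -237 - 1*47 = -237 - 47 = -284)
z - 1*1749 = -284 - 1*1749 = -284 - 1749 = -2033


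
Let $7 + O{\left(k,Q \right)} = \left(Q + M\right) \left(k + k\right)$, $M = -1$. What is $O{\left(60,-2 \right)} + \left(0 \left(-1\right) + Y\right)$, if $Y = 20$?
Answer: $-347$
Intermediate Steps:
$O{\left(k,Q \right)} = -7 + 2 k \left(-1 + Q\right)$ ($O{\left(k,Q \right)} = -7 + \left(Q - 1\right) \left(k + k\right) = -7 + \left(-1 + Q\right) 2 k = -7 + 2 k \left(-1 + Q\right)$)
$O{\left(60,-2 \right)} + \left(0 \left(-1\right) + Y\right) = \left(-7 - 120 + 2 \left(-2\right) 60\right) + \left(0 \left(-1\right) + 20\right) = \left(-7 - 120 - 240\right) + \left(0 + 20\right) = -367 + 20 = -347$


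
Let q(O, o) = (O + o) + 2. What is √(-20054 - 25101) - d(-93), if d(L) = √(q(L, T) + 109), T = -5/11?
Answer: -√2123/11 + I*√45155 ≈ -4.1887 + 212.5*I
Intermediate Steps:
T = -5/11 (T = -5*1/11 = -5/11 ≈ -0.45455)
q(O, o) = 2 + O + o
d(L) = √(1216/11 + L) (d(L) = √((2 + L - 5/11) + 109) = √((17/11 + L) + 109) = √(1216/11 + L))
√(-20054 - 25101) - d(-93) = √(-20054 - 25101) - √(13376 + 121*(-93))/11 = √(-45155) - √(13376 - 11253)/11 = I*√45155 - √2123/11 = -√2123/11 + I*√45155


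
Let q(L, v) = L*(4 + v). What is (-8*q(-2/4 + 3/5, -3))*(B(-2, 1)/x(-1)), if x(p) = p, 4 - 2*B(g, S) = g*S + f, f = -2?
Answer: 16/5 ≈ 3.2000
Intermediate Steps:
B(g, S) = 3 - S*g/2 (B(g, S) = 2 - (g*S - 2)/2 = 2 - (S*g - 2)/2 = 2 - (-2 + S*g)/2 = 2 + (1 - S*g/2) = 3 - S*g/2)
(-8*q(-2/4 + 3/5, -3))*(B(-2, 1)/x(-1)) = (-8*(-2/4 + 3/5)*(4 - 3))*((3 - 1/2*1*(-2))/(-1)) = (-8*(-2*1/4 + 3*(1/5)))*((3 + 1)*(-1)) = (-8*(-1/2 + 3/5))*(4*(-1)) = -4/5*(-4) = 16/5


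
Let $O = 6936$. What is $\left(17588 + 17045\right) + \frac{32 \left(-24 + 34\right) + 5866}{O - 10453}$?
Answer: $\frac{121798075}{3517} \approx 34631.0$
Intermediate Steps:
$\left(17588 + 17045\right) + \frac{32 \left(-24 + 34\right) + 5866}{O - 10453} = \left(17588 + 17045\right) + \frac{32 \left(-24 + 34\right) + 5866}{6936 - 10453} = 34633 + \frac{32 \cdot 10 + 5866}{-3517} = 34633 + \left(320 + 5866\right) \left(- \frac{1}{3517}\right) = 34633 + 6186 \left(- \frac{1}{3517}\right) = 34633 - \frac{6186}{3517} = \frac{121798075}{3517}$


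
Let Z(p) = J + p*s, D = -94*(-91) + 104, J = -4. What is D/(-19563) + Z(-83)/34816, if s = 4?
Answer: -6416877/14189696 ≈ -0.45222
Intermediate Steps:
D = 8658 (D = 8554 + 104 = 8658)
Z(p) = -4 + 4*p (Z(p) = -4 + p*4 = -4 + 4*p)
D/(-19563) + Z(-83)/34816 = 8658/(-19563) + (-4 + 4*(-83))/34816 = 8658*(-1/19563) + (-4 - 332)*(1/34816) = -2886/6521 - 336*1/34816 = -2886/6521 - 21/2176 = -6416877/14189696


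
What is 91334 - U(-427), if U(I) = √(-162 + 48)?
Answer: 91334 - I*√114 ≈ 91334.0 - 10.677*I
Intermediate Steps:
U(I) = I*√114 (U(I) = √(-114) = I*√114)
91334 - U(-427) = 91334 - I*√114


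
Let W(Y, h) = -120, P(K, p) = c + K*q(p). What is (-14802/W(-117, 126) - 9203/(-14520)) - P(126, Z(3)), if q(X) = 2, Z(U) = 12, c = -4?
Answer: -360143/2904 ≈ -124.02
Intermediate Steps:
P(K, p) = -4 + 2*K (P(K, p) = -4 + K*2 = -4 + 2*K)
(-14802/W(-117, 126) - 9203/(-14520)) - P(126, Z(3)) = (-14802/(-120) - 9203/(-14520)) - (-4 + 2*126) = (-14802*(-1/120) - 9203*(-1/14520)) - (-4 + 252) = (2467/20 + 9203/14520) - 1*248 = 360049/2904 - 248 = -360143/2904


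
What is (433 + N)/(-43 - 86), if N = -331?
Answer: -34/43 ≈ -0.79070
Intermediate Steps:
(433 + N)/(-43 - 86) = (433 - 331)/(-43 - 86) = 102/(-129) = 102*(-1/129) = -34/43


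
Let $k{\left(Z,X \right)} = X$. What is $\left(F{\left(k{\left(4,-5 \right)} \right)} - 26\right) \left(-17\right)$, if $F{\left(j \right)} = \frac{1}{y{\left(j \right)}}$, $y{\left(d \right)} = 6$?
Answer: $\frac{2635}{6} \approx 439.17$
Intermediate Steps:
$F{\left(j \right)} = \frac{1}{6}$
$\left(F{\left(k{\left(4,-5 \right)} \right)} - 26\right) \left(-17\right) = \left(\frac{1}{6} - 26\right) \left(-17\right) = \left(- \frac{155}{6}\right) \left(-17\right) = \frac{2635}{6}$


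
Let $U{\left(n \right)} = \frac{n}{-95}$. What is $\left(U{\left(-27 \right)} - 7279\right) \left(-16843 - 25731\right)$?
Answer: $\frac{29438984372}{95} \approx 3.0988 \cdot 10^{8}$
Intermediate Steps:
$U{\left(n \right)} = - \frac{n}{95}$ ($U{\left(n \right)} = n \left(- \frac{1}{95}\right) = - \frac{n}{95}$)
$\left(U{\left(-27 \right)} - 7279\right) \left(-16843 - 25731\right) = \left(\left(- \frac{1}{95}\right) \left(-27\right) - 7279\right) \left(-16843 - 25731\right) = \left(\frac{27}{95} - 7279\right) \left(-16843 - 25731\right) = - \frac{691478 \left(-16843 - 25731\right)}{95} = \left(- \frac{691478}{95}\right) \left(-42574\right) = \frac{29438984372}{95}$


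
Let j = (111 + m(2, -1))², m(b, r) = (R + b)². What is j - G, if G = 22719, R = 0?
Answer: -9494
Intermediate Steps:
m(b, r) = b² (m(b, r) = (0 + b)² = b²)
j = 13225 (j = (111 + 2²)² = (111 + 4)² = 115² = 13225)
j - G = 13225 - 1*22719 = 13225 - 22719 = -9494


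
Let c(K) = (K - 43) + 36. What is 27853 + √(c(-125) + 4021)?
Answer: 27853 + √3889 ≈ 27915.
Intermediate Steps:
c(K) = -7 + K (c(K) = (-43 + K) + 36 = -7 + K)
27853 + √(c(-125) + 4021) = 27853 + √((-7 - 125) + 4021) = 27853 + √(-132 + 4021) = 27853 + √3889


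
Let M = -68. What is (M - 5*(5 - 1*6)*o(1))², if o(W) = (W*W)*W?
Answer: 3969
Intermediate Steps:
o(W) = W³ (o(W) = W²*W = W³)
(M - 5*(5 - 1*6)*o(1))² = (-68 - 5*(5 - 1*6)*1³)² = (-68 - 5*(5 - 6))² = (-68 - (-5))² = (-68 - 5*(-1))² = (-68 + 5)² = (-63)² = 3969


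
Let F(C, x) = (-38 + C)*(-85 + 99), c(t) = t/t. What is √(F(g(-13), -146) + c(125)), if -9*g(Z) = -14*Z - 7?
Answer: I*√7229/3 ≈ 28.341*I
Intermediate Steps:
c(t) = 1
g(Z) = 7/9 + 14*Z/9 (g(Z) = -(-14*Z - 7)/9 = -(-7 - 14*Z)/9 = 7/9 + 14*Z/9)
F(C, x) = -532 + 14*C (F(C, x) = (-38 + C)*14 = -532 + 14*C)
√(F(g(-13), -146) + c(125)) = √((-532 + 14*(7/9 + (14/9)*(-13))) + 1) = √((-532 + 14*(7/9 - 182/9)) + 1) = √((-532 + 14*(-175/9)) + 1) = √((-532 - 2450/9) + 1) = √(-7238/9 + 1) = √(-7229/9) = I*√7229/3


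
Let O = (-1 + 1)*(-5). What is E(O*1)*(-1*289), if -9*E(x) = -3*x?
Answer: 0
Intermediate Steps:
O = 0 (O = 0*(-5) = 0)
E(x) = x/3 (E(x) = -(-1)*x/3 = x/3)
E(O*1)*(-1*289) = ((0*1)/3)*(-1*289) = ((1/3)*0)*(-289) = 0*(-289) = 0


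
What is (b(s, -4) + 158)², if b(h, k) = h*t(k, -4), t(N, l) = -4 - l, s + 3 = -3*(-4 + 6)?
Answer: 24964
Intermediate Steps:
s = -9 (s = -3 - 3*(-4 + 6) = -3 - 3*2 = -3 - 6 = -9)
b(h, k) = 0 (b(h, k) = h*(-4 - 1*(-4)) = h*(-4 + 4) = h*0 = 0)
(b(s, -4) + 158)² = (0 + 158)² = 158² = 24964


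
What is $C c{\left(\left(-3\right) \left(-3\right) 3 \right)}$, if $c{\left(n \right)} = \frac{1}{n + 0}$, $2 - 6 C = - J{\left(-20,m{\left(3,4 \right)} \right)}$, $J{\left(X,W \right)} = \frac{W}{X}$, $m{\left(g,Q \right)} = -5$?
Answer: $\frac{1}{72} \approx 0.013889$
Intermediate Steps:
$C = \frac{3}{8}$ ($C = \frac{1}{3} - \frac{\left(-1\right) \left(- \frac{5}{-20}\right)}{6} = \frac{1}{3} - \frac{\left(-1\right) \left(\left(-5\right) \left(- \frac{1}{20}\right)\right)}{6} = \frac{1}{3} - \frac{\left(-1\right) \frac{1}{4}}{6} = \frac{1}{3} - - \frac{1}{24} = \frac{1}{3} + \frac{1}{24} = \frac{3}{8} \approx 0.375$)
$c{\left(n \right)} = \frac{1}{n}$
$C c{\left(\left(-3\right) \left(-3\right) 3 \right)} = \frac{3}{8 \left(-3\right) \left(-3\right) 3} = \frac{3}{8 \cdot 9 \cdot 3} = \frac{3}{8 \cdot 27} = \frac{3}{8} \cdot \frac{1}{27} = \frac{1}{72}$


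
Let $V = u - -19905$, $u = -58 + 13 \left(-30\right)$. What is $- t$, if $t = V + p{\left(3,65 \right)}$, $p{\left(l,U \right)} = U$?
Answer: $-19522$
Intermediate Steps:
$u = -448$ ($u = -58 - 390 = -448$)
$V = 19457$ ($V = -448 - -19905 = -448 + 19905 = 19457$)
$t = 19522$ ($t = 19457 + 65 = 19522$)
$- t = \left(-1\right) 19522 = -19522$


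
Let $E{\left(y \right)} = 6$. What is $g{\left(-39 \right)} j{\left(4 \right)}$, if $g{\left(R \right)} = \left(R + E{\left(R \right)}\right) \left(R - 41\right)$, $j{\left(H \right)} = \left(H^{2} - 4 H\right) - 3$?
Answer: $-7920$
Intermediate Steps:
$j{\left(H \right)} = -3 + H^{2} - 4 H$
$g{\left(R \right)} = \left(-41 + R\right) \left(6 + R\right)$ ($g{\left(R \right)} = \left(R + 6\right) \left(R - 41\right) = \left(6 + R\right) \left(R - 41\right) = \left(6 + R\right) \left(-41 + R\right) = \left(-41 + R\right) \left(6 + R\right)$)
$g{\left(-39 \right)} j{\left(4 \right)} = \left(-246 + \left(-39\right)^{2} - -1365\right) \left(-3 + 4^{2} - 16\right) = \left(-246 + 1521 + 1365\right) \left(-3 + 16 - 16\right) = 2640 \left(-3\right) = -7920$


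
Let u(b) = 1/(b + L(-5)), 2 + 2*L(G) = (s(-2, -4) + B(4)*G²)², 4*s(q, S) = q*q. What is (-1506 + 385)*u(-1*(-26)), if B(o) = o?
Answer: -2242/10251 ≈ -0.21871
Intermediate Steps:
s(q, S) = q²/4 (s(q, S) = (q*q)/4 = q²/4)
L(G) = -1 + (1 + 4*G²)²/2 (L(G) = -1 + ((¼)*(-2)² + 4*G²)²/2 = -1 + ((¼)*4 + 4*G²)²/2 = -1 + (1 + 4*G²)²/2)
u(b) = 1/(10199/2 + b) (u(b) = 1/(b + (-1 + (1 + 4*(-5)²)²/2)) = 1/(b + (-1 + (1 + 4*25)²/2)) = 1/(b + (-1 + (1 + 100)²/2)) = 1/(b + (-1 + (½)*101²)) = 1/(b + (-1 + (½)*10201)) = 1/(b + (-1 + 10201/2)) = 1/(b + 10199/2) = 1/(10199/2 + b))
(-1506 + 385)*u(-1*(-26)) = (-1506 + 385)*(2/(10199 + 2*(-1*(-26)))) = -2242/(10199 + 2*26) = -2242/(10199 + 52) = -2242/10251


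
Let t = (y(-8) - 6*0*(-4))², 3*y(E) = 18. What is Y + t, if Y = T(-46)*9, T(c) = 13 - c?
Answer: 567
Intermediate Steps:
y(E) = 6 (y(E) = (⅓)*18 = 6)
Y = 531 (Y = (13 - 1*(-46))*9 = (13 + 46)*9 = 59*9 = 531)
t = 36 (t = (6 - 6*0*(-4))² = (6 + 0*(-4))² = (6 + 0)² = 6² = 36)
Y + t = 531 + 36 = 567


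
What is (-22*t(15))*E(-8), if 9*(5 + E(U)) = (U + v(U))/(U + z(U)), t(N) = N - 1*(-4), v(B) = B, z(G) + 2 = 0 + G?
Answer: 165946/81 ≈ 2048.7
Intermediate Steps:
z(G) = -2 + G (z(G) = -2 + (0 + G) = -2 + G)
t(N) = 4 + N (t(N) = N + 4 = 4 + N)
E(U) = -5 + 2*U/(9*(-2 + 2*U)) (E(U) = -5 + ((U + U)/(U + (-2 + U)))/9 = -5 + ((2*U)/(-2 + 2*U))/9 = -5 + (2*U/(-2 + 2*U))/9 = -5 + 2*U/(9*(-2 + 2*U)))
(-22*t(15))*E(-8) = (-22*(4 + 15))*((45 - 44*(-8))/(9*(-1 - 8))) = (-22*19)*((1/9)*(45 + 352)/(-9)) = -418*(-1)*397/(9*9) = -418*(-397/81) = 165946/81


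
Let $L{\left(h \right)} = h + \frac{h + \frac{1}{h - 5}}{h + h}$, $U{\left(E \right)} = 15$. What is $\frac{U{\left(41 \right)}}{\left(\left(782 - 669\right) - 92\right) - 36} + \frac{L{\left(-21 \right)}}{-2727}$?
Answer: $- \frac{2955499}{2977884} \approx -0.99248$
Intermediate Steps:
$L{\left(h \right)} = h + \frac{h + \frac{1}{-5 + h}}{2 h}$
$\frac{U{\left(41 \right)}}{\left(\left(782 - 669\right) - 92\right) - 36} + \frac{L{\left(-21 \right)}}{-2727} = \frac{15}{\left(\left(782 - 669\right) - 92\right) - 36} + \frac{\frac{1}{2} \frac{1}{-21} \frac{1}{-5 - 21} \left(1 - 9 \left(-21\right)^{2} - -105 + 2 \left(-21\right)^{3}\right)}{-2727} = \frac{15}{\left(113 - 92\right) - 36} + \frac{1}{2} \left(- \frac{1}{21}\right) \frac{1}{-26} \left(1 - 3969 + 105 + 2 \left(-9261\right)\right) \left(- \frac{1}{2727}\right) = \frac{15}{21 - 36} + \frac{1}{2} \left(- \frac{1}{21}\right) \left(- \frac{1}{26}\right) \left(1 - 3969 + 105 - 18522\right) \left(- \frac{1}{2727}\right) = \frac{15}{-15} + \frac{1}{2} \left(- \frac{1}{21}\right) \left(- \frac{1}{26}\right) \left(-22385\right) \left(- \frac{1}{2727}\right) = 15 \left(- \frac{1}{15}\right) - - \frac{22385}{2977884} = -1 + \frac{22385}{2977884} = - \frac{2955499}{2977884}$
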